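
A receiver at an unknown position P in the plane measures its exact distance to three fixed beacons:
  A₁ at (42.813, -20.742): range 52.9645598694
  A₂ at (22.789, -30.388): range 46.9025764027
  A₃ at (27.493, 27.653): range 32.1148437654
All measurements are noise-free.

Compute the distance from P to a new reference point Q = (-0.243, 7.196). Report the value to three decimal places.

eq1: (x − 42.813)² + (y + 20.742)² = 52.9645598694²
eq2: (x − 22.789)² + (y + 30.388)² = 46.9025764027²
eq3: (x − 27.493)² + (y − 27.653)² = 32.1148437654²
eq2−eq3, eq2−eq1 (x²,y² cancel):
  9.408·x + 116.082·y = 1246.272876
  40.048·x + 19.292·y = 215.021539
det = 9.408·19.292 − 116.082·40.048 = -4467.352800
x = (1246.272876·19.292 − 116.082·215.021539) / -4467.352800 = 0.205275
y = (9.408·215.021539 − 1246.272876·40.048) / -4467.352800 = 10.719506
|P − Q| = √((0.205275 − -0.243)² + (10.719506 − 7.196)²) = 3.551907

3.552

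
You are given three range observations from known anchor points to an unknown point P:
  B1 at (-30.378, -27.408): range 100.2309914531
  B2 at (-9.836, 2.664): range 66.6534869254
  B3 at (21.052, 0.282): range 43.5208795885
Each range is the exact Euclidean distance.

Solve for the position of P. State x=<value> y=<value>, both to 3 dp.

x=49.324 y=33.370

eq1: (x + 30.378)² + (y + 27.408)² = 100.2309914531²
eq2: (x + 9.836)² + (y − 2.664)² = 66.6534869254²
eq3: (x − 21.052)² + (y − 0.282)² = 43.5208795885²
eq2−eq1, eq2−eq3 (x²,y² cancel):
  -41.084·x − 60.144·y = -4033.386772
  61.776·x − 4.764·y = 2888.042795
det = -41.084·-4.764 − -60.144·61.776 = 3911.179920
x = (-4033.386772·-4.764 − -60.144·2888.042795) / 3911.179920 = 49.323607
y = (-41.084·2888.042795 − -4033.386772·61.776) / 3911.179920 = 33.369508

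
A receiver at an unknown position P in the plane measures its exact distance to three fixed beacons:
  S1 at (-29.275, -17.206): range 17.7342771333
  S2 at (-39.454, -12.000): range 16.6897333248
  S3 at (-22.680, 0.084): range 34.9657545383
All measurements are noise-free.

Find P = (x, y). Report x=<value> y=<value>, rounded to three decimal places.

eq1: (x + 29.275)² + (y + 17.206)² = 17.7342771333²
eq2: (x + 39.454)² + (y + 12.000)² = 16.6897333248²
eq3: (x + 22.680)² + (y − 0.084)² = 34.9657545383²
eq1−eq3, eq1−eq2 (x²,y² cancel):
  13.190·x + 34.580·y = -1546.782010
  -20.358·x + 10.412·y = 583.503442
det = 13.190·10.412 − 34.580·-20.358 = 841.313920
x = (-1546.782010·10.412 − 34.580·583.503442) / 841.313920 = -43.126165
y = (13.190·583.503442 − -1546.782010·-20.358) / 841.313920 = -28.280737

x=-43.126 y=-28.281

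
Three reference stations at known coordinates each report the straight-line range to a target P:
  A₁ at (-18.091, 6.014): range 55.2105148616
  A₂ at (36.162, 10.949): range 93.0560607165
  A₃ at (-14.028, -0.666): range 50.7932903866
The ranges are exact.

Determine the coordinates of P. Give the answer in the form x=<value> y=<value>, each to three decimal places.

x=-37.761 y=-45.574

eq1: (x + 18.091)² + (y − 6.014)² = 55.2105148616²
eq2: (x − 36.162)² + (y − 10.949)² = 93.0560607165²
eq3: (x + 14.028)² + (y + 0.666)² = 50.7932903866²
eq3−eq2, eq3−eq1 (x²,y² cancel):
  100.380·x + 23.230·y = -4849.129583
  -8.126·x + 13.360·y = -302.018466
det = 100.380·13.360 − 23.230·-8.126 = 1529.843780
x = (-4849.129583·13.360 − 23.230·-302.018466) / 1529.843780 = -37.761034
y = (100.380·-302.018466 − -4849.129583·-8.126) / 1529.843780 = -45.573699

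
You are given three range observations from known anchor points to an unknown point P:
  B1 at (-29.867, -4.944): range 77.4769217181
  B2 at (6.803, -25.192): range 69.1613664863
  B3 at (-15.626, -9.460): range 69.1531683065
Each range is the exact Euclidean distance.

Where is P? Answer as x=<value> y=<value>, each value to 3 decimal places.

eq1: (x + 29.867)² + (y + 4.944)² = 77.4769217181²
eq2: (x − 6.803)² + (y + 25.192)² = 69.1613664863²
eq3: (x + 15.626)² + (y + 9.460)² = 69.1531683065²
eq3−eq2, eq3−eq1 (x²,y² cancel):
  44.858·x − 31.464·y = 346.120270
  -28.482·x + 9.032·y = -637.695363
det = 44.858·9.032 − -31.464·-28.482 = -491.000192
x = (346.120270·9.032 − -31.464·-637.695363) / -491.000192 = 34.497519
y = (44.858·-637.695363 − 346.120270·-28.482) / -491.000192 = 38.182350

x=34.498 y=38.182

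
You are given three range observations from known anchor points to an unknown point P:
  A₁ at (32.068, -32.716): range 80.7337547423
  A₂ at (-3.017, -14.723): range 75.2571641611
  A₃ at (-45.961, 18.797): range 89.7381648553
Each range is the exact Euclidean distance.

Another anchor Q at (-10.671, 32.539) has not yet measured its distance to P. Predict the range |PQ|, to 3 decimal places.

51.928

eq1: (x − 32.068)² + (y + 32.716)² = 80.7337547423²
eq2: (x + 3.017)² + (y + 14.723)² = 75.2571641611²
eq3: (x + 45.961)² + (y − 18.797)² = 89.7381648553²
eq1−eq3, eq1−eq2 (x²,y² cancel):
  -156.058·x + 103.026·y = -1167.951627
  -70.170·x + 35.986·y = -1018.525865
det = -156.058·35.986 − 103.026·-70.170 = 1613.431232
x = (-1167.951627·35.986 − 103.026·-1018.525865) / 1613.431232 = 38.988175
y = (-156.058·-1018.525865 − -1167.951627·-70.170) / 1613.431232 = 47.720623
|P − Q| = √((38.988175 − -10.671)² + (47.720623 − 32.539)²) = 51.927982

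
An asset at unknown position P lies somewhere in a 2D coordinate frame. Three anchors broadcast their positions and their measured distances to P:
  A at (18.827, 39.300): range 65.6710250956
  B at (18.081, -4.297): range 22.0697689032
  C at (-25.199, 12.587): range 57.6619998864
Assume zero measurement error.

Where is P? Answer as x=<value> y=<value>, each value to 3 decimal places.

eq1: (x − 18.827)² + (y − 39.300)² = 65.6710250956²
eq2: (x − 18.081)² + (y + 4.297)² = 22.0697689032²
eq3: (x + 25.199)² + (y − 12.587)² = 57.6619998864²
eq1−eq2, eq1−eq3 (x²,y² cancel):
  -1.492·x − 87.194·y = 2272.049679
  -88.052·x − 53.426·y = -117.746453
det = -1.492·-53.426 − -87.194·-88.052 = -7597.894496
x = (2272.049679·-53.426 − -87.194·-117.746453) / -7597.894496 = 17.327604
y = (-1.492·-117.746453 − 2272.049679·-88.052) / -7597.894496 = -26.353906

x=17.328 y=-26.354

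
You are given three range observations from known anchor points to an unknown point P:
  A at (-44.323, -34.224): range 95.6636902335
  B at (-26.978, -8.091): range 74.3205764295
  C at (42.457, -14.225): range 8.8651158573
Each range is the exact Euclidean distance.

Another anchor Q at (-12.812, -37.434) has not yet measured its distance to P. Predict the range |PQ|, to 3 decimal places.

67.487

eq1: (x + 44.323)² + (y + 34.224)² = 95.6636902335²
eq2: (x + 26.978)² + (y + 8.091)² = 74.3205764295²
eq3: (x − 42.457)² + (y + 14.225)² = 8.8651158573²
eq3−eq2, eq3−eq1 (x²,y² cancel):
  -138.870·x + 12.268·y = -6656.628511
  -173.560·x − 39.998·y = -7942.088319
det = -138.870·-39.998 − 12.268·-173.560 = 7683.756340
x = (-6656.628511·-39.998 − 12.268·-7942.088319) / 7683.756340 = 47.331715
y = (-138.870·-7942.088319 − -6656.628511·-173.560) / 7683.756340 = -6.820445
|P − Q| = √((47.331715 − -12.812)² + (-6.820445 − -37.434)²) = 67.486711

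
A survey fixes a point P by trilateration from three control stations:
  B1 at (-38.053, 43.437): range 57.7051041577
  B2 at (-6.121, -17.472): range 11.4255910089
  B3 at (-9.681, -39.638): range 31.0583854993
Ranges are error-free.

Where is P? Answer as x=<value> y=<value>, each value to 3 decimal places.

eq1: (x + 38.053)² + (y − 43.437)² = 57.7051041577²
eq2: (x + 6.121)² + (y + 17.472)² = 11.4255910089²
eq3: (x + 9.681)² + (y + 39.638)² = 31.0583854993²
eq2−eq3, eq2−eq1 (x²,y² cancel):
  -7.120·x − 44.332·y = 488.076200
  -63.864·x + 121.818·y = -207.268563
det = -7.120·121.818 − -44.332·-63.864 = -3698.563008
x = (488.076200·121.818 − -44.332·-207.268563) / -3698.563008 = -13.591180
y = (-7.120·-207.268563 − 488.076200·-63.864) / -3698.563008 = -8.826739

x=-13.591 y=-8.827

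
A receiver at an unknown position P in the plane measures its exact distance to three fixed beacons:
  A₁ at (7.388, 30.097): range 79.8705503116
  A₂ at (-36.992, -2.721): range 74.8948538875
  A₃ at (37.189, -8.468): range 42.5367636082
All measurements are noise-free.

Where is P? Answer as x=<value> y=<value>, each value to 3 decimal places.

eq1: (x − 7.388)² + (y − 30.097)² = 79.8705503116²
eq2: (x + 36.992)² + (y + 2.721)² = 74.8948538875²
eq3: (x − 37.189)² + (y + 8.468)² = 42.5367636082²
eq3−eq2, eq3−eq1 (x²,y² cancel):
  -148.362·x + 11.494·y = -3878.779721
  -59.602·x + 77.130·y = -5064.245341
det = -148.362·77.130 − 11.494·-59.602 = -10758.095672
x = (-3878.779721·77.130 − 11.494·-5064.245341) / -10758.095672 = 22.398187
y = (-148.362·-5064.245341 − -3878.779721·-59.602) / -10758.095672 = -48.350429

x=22.398 y=-48.350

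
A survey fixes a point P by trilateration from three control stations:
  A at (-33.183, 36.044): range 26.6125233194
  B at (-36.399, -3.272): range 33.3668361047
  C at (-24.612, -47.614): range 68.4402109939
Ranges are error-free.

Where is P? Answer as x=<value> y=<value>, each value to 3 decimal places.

eq1: (x + 33.183)² + (y − 36.044)² = 26.6125233194²
eq2: (x + 36.399)² + (y + 3.272)² = 33.3668361047²
eq3: (x + 24.612)² + (y + 47.614)² = 68.4402109939²
eq3−eq2, eq3−eq1 (x²,y² cancel):
  -23.574·x + 88.684·y = 2033.466374
  -17.142·x + 167.316·y = 3503.273968
det = -23.574·167.316 − 88.684·-17.142 = -2424.086256
x = (2033.466374·167.316 − 88.684·3503.273968) / -2424.086256 = -12.188969
y = (-23.574·3503.273968 − 2033.466374·-17.142) / -2424.086256 = 19.689275

x=-12.189 y=19.689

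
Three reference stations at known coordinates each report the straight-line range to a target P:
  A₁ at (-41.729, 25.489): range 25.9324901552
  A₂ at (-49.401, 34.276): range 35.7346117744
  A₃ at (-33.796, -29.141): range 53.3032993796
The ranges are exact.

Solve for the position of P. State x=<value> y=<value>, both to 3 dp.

eq1: (x + 41.729)² + (y − 25.489)² = 25.9324901552²
eq2: (x + 49.401)² + (y − 34.276)² = 35.7346117744²
eq3: (x + 33.796)² + (y + 29.141)² = 53.3032993796²
eq3−eq1, eq3−eq2 (x²,y² cancel):
  -15.866·x + 109.260·y = 2568.378744
  -31.210·x + 126.834·y = 3188.214726
det = -15.866·126.834 − 109.260·-31.210 = 1397.656356
x = (2568.378744·126.834 − 109.260·3188.214726) / 1397.656356 = -16.160332
y = (-15.866·3188.214726 − 2568.378744·-31.210) / 1397.656356 = 21.160341

x=-16.160 y=21.160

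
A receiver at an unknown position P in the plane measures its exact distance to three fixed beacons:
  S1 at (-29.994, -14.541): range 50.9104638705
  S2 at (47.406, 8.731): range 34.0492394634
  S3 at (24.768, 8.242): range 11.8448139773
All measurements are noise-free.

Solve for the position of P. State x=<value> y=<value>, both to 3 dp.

eq1: (x + 29.994)² + (y + 14.541)² = 50.9104638705²
eq2: (x − 47.406)² + (y − 8.731)² = 34.0492394634²
eq3: (x − 24.768)² + (y − 8.242)² = 11.8448139773²
eq3−eq2, eq3−eq1 (x²,y² cancel):
  45.276·x + 0.978·y = 623.123719
  -109.524·x − 45.566·y = -2021.879384
det = 45.276·-45.566 − 0.978·-109.524 = -1955.931744
x = (623.123719·-45.566 − 0.978·-2021.879384) / -1955.931744 = 13.505511
y = (45.276·-2021.879384 − 623.123719·-109.524) / -1955.931744 = 11.910236

x=13.506 y=11.910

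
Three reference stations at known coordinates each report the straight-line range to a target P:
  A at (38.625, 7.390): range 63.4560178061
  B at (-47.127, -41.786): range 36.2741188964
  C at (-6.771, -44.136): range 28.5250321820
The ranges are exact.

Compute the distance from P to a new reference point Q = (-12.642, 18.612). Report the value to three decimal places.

37.717

eq1: (x − 38.625)² + (y − 7.390)² = 63.4560178061²
eq2: (x + 47.127)² + (y + 41.786)² = 36.2741188964²
eq3: (x + 6.771)² + (y + 44.136)² = 28.5250321820²
eq3−eq1, eq3−eq2 (x²,y² cancel):
  90.792·x + 103.052·y = -3660.318947
  -80.712·x + 4.700·y = 1471.056747
det = 90.792·4.700 − 103.052·-80.712 = 8744.255424
x = (-3660.318947·4.700 − 103.052·1471.056747) / 8744.255424 = -19.303969
y = (90.792·1471.056747 − -3660.318947·-80.712) / 8744.255424 = -18.511751
|P − Q| = √((-19.303969 − -12.642)² + (-18.511751 − 18.612)²) = 37.716770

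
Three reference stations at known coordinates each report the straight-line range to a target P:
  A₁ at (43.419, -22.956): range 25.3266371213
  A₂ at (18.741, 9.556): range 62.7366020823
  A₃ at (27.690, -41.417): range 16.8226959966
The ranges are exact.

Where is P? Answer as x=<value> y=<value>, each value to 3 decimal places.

eq1: (x − 43.419)² + (y + 22.956)² = 25.3266371213²
eq2: (x − 18.741)² + (y − 9.556)² = 62.7366020823²
eq3: (x − 27.690)² + (y + 41.417)² = 16.8226959966²
eq2−eq1, eq2−eq3 (x²,y² cancel):
  49.356·x − 65.024·y = 5264.087973
  17.898·x − 101.946·y = 5692.439912
det = 49.356·-101.946 − -65.024·17.898 = -3867.847224
x = (5264.087973·-101.946 − -65.024·5692.439912) / -3867.847224 = 43.049141
y = (49.356·5692.439912 − 5264.087973·17.898) / -3867.847224 = -48.279936

x=43.049 y=-48.280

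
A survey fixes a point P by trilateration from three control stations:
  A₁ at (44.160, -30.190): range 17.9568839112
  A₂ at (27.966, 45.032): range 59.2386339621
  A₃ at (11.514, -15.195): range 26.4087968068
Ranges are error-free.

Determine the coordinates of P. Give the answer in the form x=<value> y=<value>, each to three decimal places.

eq1: (x − 44.160)² + (y + 30.190)² = 17.9568839112²
eq2: (x − 27.966)² + (y − 45.032)² = 59.2386339621²
eq3: (x − 11.514)² + (y + 15.195)² = 26.4087968068²
eq2−eq3, eq2−eq1 (x²,y² cancel):
  -32.904·x − 120.454·y = 365.273246
  32.388·x − 150.444·y = 3238.329594
det = -32.904·-150.444 − -120.454·32.388 = 8851.473528
x = (365.273246·-150.444 − -120.454·3238.329594) / 8851.473528 = 37.859977
y = (-32.904·3238.329594 − 365.273246·32.388) / 8851.473528 = -13.374549

x=37.860 y=-13.375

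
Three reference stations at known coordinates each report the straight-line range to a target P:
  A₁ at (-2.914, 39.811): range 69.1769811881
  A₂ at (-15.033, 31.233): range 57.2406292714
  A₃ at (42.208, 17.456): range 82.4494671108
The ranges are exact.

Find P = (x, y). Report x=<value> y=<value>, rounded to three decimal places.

eq1: (x + 2.914)² + (y − 39.811)² = 69.1769811881²
eq2: (x + 15.033)² + (y − 31.233)² = 57.2406292714²
eq3: (x − 42.208)² + (y − 17.456)² = 82.4494671108²
eq3−eq2, eq3−eq1 (x²,y² cancel):
  -114.482·x + 27.554·y = 2636.689165
  -90.244·x + 44.710·y = 1519.639818
det = -114.482·44.710 − 27.554·-90.244 = -2631.907044
x = (2636.689165·44.710 − 27.554·1519.639818) / -2631.907044 = -28.881802
y = (-114.482·1519.639818 − 2636.689165·-90.244) / -2631.907044 = -24.307079

x=-28.882 y=-24.307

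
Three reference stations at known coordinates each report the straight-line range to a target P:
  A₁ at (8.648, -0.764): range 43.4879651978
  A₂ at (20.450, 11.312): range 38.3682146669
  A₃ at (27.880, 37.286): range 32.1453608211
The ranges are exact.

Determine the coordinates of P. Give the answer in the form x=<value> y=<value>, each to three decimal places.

eq1: (x − 8.648)² + (y + 0.764)² = 43.4879651978²
eq2: (x − 20.450)² + (y − 11.312)² = 38.3682146669²
eq3: (x − 27.880)² + (y − 37.286)² = 32.1453608211²
eq3−eq2, eq3−eq1 (x²,y² cancel):
  -14.860·x − 51.948·y = -2060.172026
  -38.464·x − 76.100·y = -2950.047491
det = -14.860·-76.100 − -51.948·-38.464 = -867.281872
x = (-2060.172026·-76.100 − -51.948·-2950.047491) / -867.281872 = -4.070216
y = (-14.860·-2950.047491 − -2060.172026·-38.464) / -867.281872 = 40.822658

x=-4.070 y=40.823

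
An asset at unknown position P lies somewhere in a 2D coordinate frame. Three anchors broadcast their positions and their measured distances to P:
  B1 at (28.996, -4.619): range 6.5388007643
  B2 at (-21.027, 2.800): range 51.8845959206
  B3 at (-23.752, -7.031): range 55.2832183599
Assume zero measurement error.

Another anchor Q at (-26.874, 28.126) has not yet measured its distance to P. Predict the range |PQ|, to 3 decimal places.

eq1: (x − 28.996)² + (y + 4.619)² = 6.5388007643²
eq2: (x + 21.027)² + (y − 2.800)² = 51.8845959206²
eq3: (x + 23.752)² + (y + 7.031)² = 55.2832183599²
eq1−eq3, eq1−eq2 (x²,y² cancel):
  -105.496·x − 4.824·y = -3261.989029
  -100.046·x + 14.838·y = -3061.383826
det = -105.496·14.838 − -4.824·-100.046 = -2047.971552
x = (-3261.989029·14.838 − -4.824·-3061.383826) / -2047.971552 = 30.844915
y = (-105.496·-3061.383826 − -3261.989029·-100.046) / -2047.971552 = 1.652956
|P − Q| = √((30.844915 − -26.874)² + (1.652956 − 28.126)²) = 63.500356

63.500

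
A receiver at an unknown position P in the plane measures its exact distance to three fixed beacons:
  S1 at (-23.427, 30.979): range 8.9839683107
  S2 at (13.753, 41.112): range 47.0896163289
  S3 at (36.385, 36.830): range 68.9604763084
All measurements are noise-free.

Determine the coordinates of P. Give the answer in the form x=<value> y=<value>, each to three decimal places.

eq1: (x + 23.427)² + (y − 30.979)² = 8.9839683107²
eq2: (x − 13.753)² + (y − 41.112)² = 47.0896163289²
eq3: (x − 36.385)² + (y − 36.830)² = 68.9604763084²
eq1−eq2, eq1−eq3 (x²,y² cancel):
  74.360·x + 20.266·y = -1765.901496
  119.624·x + 11.702·y = -3503.041251
det = 74.360·11.702 − 20.266·119.624 = -1554.139264
x = (-1765.901496·11.702 − 20.266·-3503.041251) / -1554.139264 = -32.383234
y = (74.360·-3503.041251 − -1765.901496·119.624) / -1554.139264 = 31.684385

x=-32.383 y=31.684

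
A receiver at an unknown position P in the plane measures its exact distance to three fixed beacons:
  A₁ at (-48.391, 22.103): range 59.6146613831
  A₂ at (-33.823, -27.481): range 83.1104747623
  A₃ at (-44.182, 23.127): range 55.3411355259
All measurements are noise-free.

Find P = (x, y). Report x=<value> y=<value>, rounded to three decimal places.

eq1: (x + 48.391)² + (y − 22.103)² = 59.6146613831²
eq2: (x + 33.823)² + (y + 27.481)² = 83.1104747623²
eq3: (x + 44.182)² + (y − 23.127)² = 55.3411355259²
eq2−eq3, eq2−eq1 (x²,y² cancel):
  -20.718·x + 101.216·y = 4432.416297
  -29.136·x + 99.168·y = 4284.473963
det = -20.718·99.168 − 101.216·-29.136 = 894.466752
x = (4432.416297·99.168 − 101.216·4284.473963) / 894.466752 = 6.592244
y = (-20.718·4284.473963 − 4432.416297·-29.136) / 894.466752 = 45.141029

x=6.592 y=45.141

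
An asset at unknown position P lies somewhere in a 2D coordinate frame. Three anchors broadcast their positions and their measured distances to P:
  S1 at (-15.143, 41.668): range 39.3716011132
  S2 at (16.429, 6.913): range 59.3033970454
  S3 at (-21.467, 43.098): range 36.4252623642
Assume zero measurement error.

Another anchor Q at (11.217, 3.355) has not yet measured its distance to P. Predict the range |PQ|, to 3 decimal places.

eq1: (x + 15.143)² + (y − 41.668)² = 39.3716011132²
eq2: (x − 16.429)² + (y − 6.913)² = 59.3033970454²
eq3: (x + 21.467)² + (y − 43.098)² = 36.4252623642²
eq1−eq3, eq1−eq2 (x²,y² cancel):
  -12.648·x + 2.860·y = 576.060256
  63.144·x − 69.510·y = -3614.600990
det = -12.648·-69.510 − 2.860·63.144 = 698.570640
x = (576.060256·-69.510 − 2.860·-3614.600990) / 698.570640 = -42.521383
y = (-12.648·-3614.600990 − 576.060256·63.144) / 698.570640 = 13.374058
|P − Q| = √((-42.521383 − 11.217)² + (13.374058 − 3.355)²) = 54.664388

54.664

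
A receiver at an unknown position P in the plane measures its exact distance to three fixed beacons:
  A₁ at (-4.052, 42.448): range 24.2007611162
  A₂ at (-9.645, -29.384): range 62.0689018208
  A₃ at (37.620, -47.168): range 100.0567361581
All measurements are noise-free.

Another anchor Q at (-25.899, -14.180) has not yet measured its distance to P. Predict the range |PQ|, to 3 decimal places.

eq1: (x + 4.052)² + (y − 42.448)² = 24.2007611162²
eq2: (x + 9.645)² + (y + 29.384)² = 62.0689018208²
eq3: (x − 37.620)² + (y + 47.168)² = 100.0567361581²
eq3−eq1, eq3−eq2 (x²,y² cancel):
  -83.344·x + 179.232·y = 7603.840396
  -94.530·x + 35.568·y = 3475.162734
det = -83.344·35.568 − 179.232·-94.530 = 13978.421568
x = (7603.840396·35.568 − 179.232·3475.162734) / 13978.421568 = -25.210784
y = (-83.344·3475.162734 − 7603.840396·-94.530) / 13978.421568 = 30.701397
|P − Q| = √((-25.210784 − -25.899)² + (30.701397 − -14.180)²) = 44.886673

44.887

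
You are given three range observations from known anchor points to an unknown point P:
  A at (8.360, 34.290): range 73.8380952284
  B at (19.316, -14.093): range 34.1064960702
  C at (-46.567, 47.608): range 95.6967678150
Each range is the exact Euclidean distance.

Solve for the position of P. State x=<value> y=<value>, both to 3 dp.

eq1: (x − 8.360)² + (y − 34.290)² = 73.8380952284²
eq2: (x − 19.316)² + (y + 14.093)² = 34.1064960702²
eq3: (x + 46.567)² + (y − 47.608)² = 95.6967678150²
eq1−eq3, eq1−eq2 (x²,y² cancel):
  -109.854·x + 26.636·y = -516.493610
  21.912·x − 96.766·y = 3614.838038
det = -109.854·-96.766 − 26.636·21.912 = 10046.484132
x = (-516.493610·-96.766 − 26.636·3614.838038) / 10046.484132 = -4.609155
y = (-109.854·3614.838038 − -516.493610·21.912) / 10046.484132 = -38.400201

x=-4.609 y=-38.400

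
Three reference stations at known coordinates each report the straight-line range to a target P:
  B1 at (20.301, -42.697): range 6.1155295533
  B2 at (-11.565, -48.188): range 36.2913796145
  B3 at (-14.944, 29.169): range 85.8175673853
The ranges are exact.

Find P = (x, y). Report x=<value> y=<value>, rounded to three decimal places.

x=24.705 y=-46.940

eq1: (x − 20.301)² + (y + 42.697)² = 6.1155295533²
eq2: (x + 11.565)² + (y + 48.188)² = 36.2913796145²
eq3: (x + 14.944)² + (y − 29.169)² = 85.8175673853²
eq1−eq3, eq1−eq2 (x²,y² cancel):
  -70.490·x + 143.732·y = -8488.265883
  -63.732·x − 10.982·y = -1058.996374
det = -70.490·-10.982 − 143.732·-63.732 = 9934.449004
x = (-8488.265883·-10.982 − 143.732·-1058.996374) / 9934.449004 = 24.704924
y = (-70.490·-1058.996374 − -8488.265883·-63.732) / 9934.449004 = -46.940249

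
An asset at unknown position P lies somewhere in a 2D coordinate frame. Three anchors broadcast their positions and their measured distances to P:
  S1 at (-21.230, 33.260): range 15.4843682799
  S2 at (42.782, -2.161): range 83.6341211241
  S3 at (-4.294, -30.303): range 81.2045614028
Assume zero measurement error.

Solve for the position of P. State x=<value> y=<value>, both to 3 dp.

x=-23.731 y=48.541

eq1: (x + 21.230)² + (y − 33.260)² = 15.4843682799²
eq2: (x − 42.782)² + (y + 2.161)² = 83.6341211241²
eq3: (x + 4.294)² + (y + 30.303)² = 81.2045614028²
eq2−eq1, eq2−eq3 (x²,y² cancel):
  -128.024·x + 70.842·y = 6476.871610
  -94.152·x − 56.284·y = -497.773776
det = -128.024·-56.284 − 70.842·-94.152 = 13875.618800
x = (6476.871610·-56.284 − 70.842·-497.773776) / 13875.618800 = -23.730902
y = (-128.024·-497.773776 − 6476.871610·-94.152) / 13875.618800 = 48.541072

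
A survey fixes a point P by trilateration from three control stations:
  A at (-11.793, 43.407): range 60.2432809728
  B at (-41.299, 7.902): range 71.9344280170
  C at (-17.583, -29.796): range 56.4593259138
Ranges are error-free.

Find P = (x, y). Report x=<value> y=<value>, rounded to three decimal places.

x=30.226 y=0.237

eq1: (x + 11.793)² + (y − 43.407)² = 60.2432809728²
eq2: (x + 41.299)² + (y − 7.902)² = 71.9344280170²
eq3: (x + 17.583)² + (y + 29.796)² = 56.4593259138²
eq1−eq2, eq1−eq3 (x²,y² cancel):
  -59.012·x − 71.010·y = -1800.502525
  -11.580·x − 146.406·y = -384.681573
det = -59.012·-146.406 − -71.010·-11.580 = 7817.415072
x = (-1800.502525·-146.406 − -71.010·-384.681573) / 7817.415072 = 30.225865
y = (-59.012·-384.681573 − -1800.502525·-11.580) / 7817.415072 = 0.236780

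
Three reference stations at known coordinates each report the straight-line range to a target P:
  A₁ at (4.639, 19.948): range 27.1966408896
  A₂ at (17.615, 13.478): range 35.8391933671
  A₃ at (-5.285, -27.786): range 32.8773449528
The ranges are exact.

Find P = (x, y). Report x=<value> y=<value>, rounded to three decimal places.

eq1: (x − 4.639)² + (y − 19.948)² = 27.1966408896²
eq2: (x − 17.615)² + (y − 13.478)² = 35.8391933671²
eq3: (x + 5.285)² + (y + 27.786)² = 32.8773449528²
eq2−eq3, eq2−eq1 (x²,y² cancel):
  -45.800·x − 82.528·y = 511.576282
  -25.952·x + 12.940·y = 472.288822
det = -45.800·12.940 − -82.528·-25.952 = -2734.418656
x = (511.576282·12.940 − -82.528·472.288822) / -2734.418656 = -16.675153
y = (-45.800·472.288822 − 511.576282·-25.952) / -2734.418656 = 3.055275

x=-16.675 y=3.055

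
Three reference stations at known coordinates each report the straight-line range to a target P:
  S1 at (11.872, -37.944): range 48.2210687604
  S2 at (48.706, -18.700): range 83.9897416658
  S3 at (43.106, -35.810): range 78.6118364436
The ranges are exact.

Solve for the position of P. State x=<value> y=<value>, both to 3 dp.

x=-34.935 y=-26.350

eq1: (x − 11.872)² + (y + 37.944)² = 48.2210687604²
eq2: (x − 48.706)² + (y + 18.700)² = 83.9897416658²
eq3: (x − 43.106)² + (y + 35.810)² = 78.6118364436²
eq1−eq2, eq1−eq3 (x²,y² cancel):
  73.668·x + 38.488·y = -3587.732317
  62.468·x + 4.268·y = -2294.757541
det = 73.668·4.268 − 38.488·62.468 = -2089.853360
x = (-3587.732317·4.268 − 38.488·-2294.757541) / -2089.853360 = -34.934598
y = (73.668·-2294.757541 − -3587.732317·62.468) / -2089.853360 = -26.350300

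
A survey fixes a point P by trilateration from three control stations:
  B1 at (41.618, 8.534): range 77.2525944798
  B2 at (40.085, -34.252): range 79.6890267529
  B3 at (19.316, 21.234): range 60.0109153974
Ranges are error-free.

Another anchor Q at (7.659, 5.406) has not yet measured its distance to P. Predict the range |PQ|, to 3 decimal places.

eq1: (x − 41.618)² + (y − 8.534)² = 77.2525944798²
eq2: (x − 40.085)² + (y + 34.252)² = 79.6890267529²
eq3: (x − 19.316)² + (y − 21.234)² = 60.0109153974²
eq2−eq1, eq2−eq3 (x²,y² cancel):
  3.066·x + 85.572·y = -592.742018
  -41.538·x + 110.972·y = 793.014901
det = 3.066·110.972 − 85.572·-41.538 = 3894.729888
x = (-592.742018·110.972 − 85.572·793.014901) / 3894.729888 = -34.312428
y = (3.066·793.014901 − -592.742018·-41.538) / 3894.729888 = -5.697426
|P − Q| = √((-34.312428 − 7.659)² + (-5.697426 − 5.406)²) = 43.415283

43.415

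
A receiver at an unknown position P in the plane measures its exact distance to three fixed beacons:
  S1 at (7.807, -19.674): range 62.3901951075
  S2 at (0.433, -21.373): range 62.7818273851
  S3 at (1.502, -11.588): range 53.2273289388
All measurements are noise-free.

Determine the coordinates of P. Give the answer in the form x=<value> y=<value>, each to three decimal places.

eq1: (x − 7.807)² + (y + 19.674)² = 62.3901951075²
eq2: (x − 0.433)² + (y + 21.373)² = 62.7818273851²
eq3: (x − 1.502)² + (y + 11.588)² = 53.2273289388²
eq3−eq2, eq3−eq1 (x²,y² cancel):
  -2.138·x − 19.570·y = -787.954434
  12.610·x − 16.172·y = -747.910123
det = -2.138·-16.172 − -19.570·12.610 = 281.353436
x = (-787.954434·-16.172 − -19.570·-747.910123) / 281.353436 = -6.731043
y = (-2.138·-747.910123 − -787.954434·12.610) / 281.353436 = 40.998743

x=-6.731 y=40.999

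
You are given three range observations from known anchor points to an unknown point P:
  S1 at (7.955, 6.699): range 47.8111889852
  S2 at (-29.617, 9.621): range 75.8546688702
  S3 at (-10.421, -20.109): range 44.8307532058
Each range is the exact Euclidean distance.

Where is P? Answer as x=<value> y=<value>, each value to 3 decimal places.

eq1: (x − 7.955)² + (y − 6.699)² = 47.8111889852²
eq2: (x + 29.617)² + (y − 9.621)² = 75.8546688702²
eq3: (x + 10.421)² + (y + 20.109)² = 44.8307532058²
eq3−eq1, eq3−eq2 (x²,y² cancel):
  36.752·x + 53.616·y = -680.923855
  -38.392·x + 59.460·y = -3287.373148
det = 36.752·59.460 − 53.616·-38.392 = 4243.699392
x = (-680.923855·59.460 − 53.616·-3287.373148) / 4243.699392 = 31.992857
y = (36.752·-3287.373148 − -680.923855·-38.392) / 4243.699392 = -34.630060

x=31.993 y=-34.630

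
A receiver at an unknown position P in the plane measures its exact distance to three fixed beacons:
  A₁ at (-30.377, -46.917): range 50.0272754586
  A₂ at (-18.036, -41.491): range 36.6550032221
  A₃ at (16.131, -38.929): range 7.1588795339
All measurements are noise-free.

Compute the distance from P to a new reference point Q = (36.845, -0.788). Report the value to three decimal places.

36.700

eq1: (x + 30.377)² + (y + 46.917)² = 50.0272754586²
eq2: (x + 18.036)² + (y + 41.491)² = 36.6550032221²
eq3: (x − 16.131)² + (y + 38.929)² = 7.1588795339²
eq1−eq3, eq1−eq2 (x²,y² cancel):
  93.016·x + 15.976·y = 1103.187918
  24.682·x + 10.852·y = 81.972388
det = 93.016·10.852 − 15.976·24.682 = 615.090000
x = (1103.187918·10.852 − 15.976·81.972388) / 615.090000 = 17.334381
y = (93.016·81.972388 − 1103.187918·24.682) / 615.090000 = -31.871987
|P − Q| = √((17.334381 − 36.845)² + (-31.871987 − -0.788)²) = 36.699843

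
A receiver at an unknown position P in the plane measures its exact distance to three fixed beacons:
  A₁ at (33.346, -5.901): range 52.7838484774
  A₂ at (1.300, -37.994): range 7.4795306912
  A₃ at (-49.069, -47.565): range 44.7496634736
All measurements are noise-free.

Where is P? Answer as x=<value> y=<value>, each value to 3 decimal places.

eq1: (x − 33.346)² + (y + 5.901)² = 52.7838484774²
eq2: (x − 1.300)² + (y + 37.994)² = 7.4795306912²
eq3: (x + 49.069)² + (y + 47.565)² = 44.7496634736²
eq2−eq3, eq2−eq1 (x²,y² cancel):
  -100.738·x − 19.142·y = 1278.372948
  64.092·x + 64.186·y = -3028.647800
det = -100.738·64.186 − -19.142·64.092 = -5239.120204
x = (1278.372948·64.186 − -19.142·-3028.647800) / -5239.120204 = -4.596052
y = (-100.738·-3028.647800 − 1278.372948·64.092) / -5239.120204 = -42.596168

x=-4.596 y=-42.596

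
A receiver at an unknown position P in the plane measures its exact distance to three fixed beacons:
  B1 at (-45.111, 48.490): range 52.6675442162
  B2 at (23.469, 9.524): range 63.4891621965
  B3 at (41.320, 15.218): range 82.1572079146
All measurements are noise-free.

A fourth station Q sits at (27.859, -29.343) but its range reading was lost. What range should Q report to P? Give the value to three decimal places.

71.218

eq1: (x + 45.111)² + (y − 48.490)² = 52.6675442162²
eq2: (x − 23.469)² + (y − 9.524)² = 63.4891621965²
eq3: (x − 41.320)² + (y − 15.218)² = 82.1572079146²
eq1−eq2, eq1−eq3 (x²,y² cancel):
  137.160·x − 77.932·y = -5001.785387
  172.862·x − 66.544·y = -6423.289096
det = 137.160·-66.544 − -77.932·172.862 = 4344.306344
x = (-5001.785387·-66.544 − -77.932·-6423.289096) / 4344.306344 = -38.611678
y = (137.160·-6423.289096 − -5001.785387·172.862) / 4344.306344 = -3.774989
|P − Q| = √((-38.611678 − 27.859)² + (-3.774989 − -29.343)²) = 71.218497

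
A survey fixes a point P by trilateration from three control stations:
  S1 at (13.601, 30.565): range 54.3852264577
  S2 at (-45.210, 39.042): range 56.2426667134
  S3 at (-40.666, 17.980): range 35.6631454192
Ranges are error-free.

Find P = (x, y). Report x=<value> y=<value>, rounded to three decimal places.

eq1: (x − 13.601)² + (y − 30.565)² = 54.3852264577²
eq2: (x + 45.210)² + (y − 39.042)² = 56.2426667134²
eq3: (x + 40.666)² + (y − 17.980)² = 35.6631454192²
eq2−eq1, eq2−eq3 (x²,y² cancel):
  117.622·x − 16.954·y = -2243.530736
  9.088·x − 42.124·y = 300.159710
det = 117.622·-42.124 − -16.954·9.088 = -4800.631176
x = (-2243.530736·-42.124 − -16.954·300.159710) / -4800.631176 = -20.746313
y = (117.622·300.159710 − -2243.530736·9.088) / -4800.631176 = -11.601515

x=-20.746 y=-11.602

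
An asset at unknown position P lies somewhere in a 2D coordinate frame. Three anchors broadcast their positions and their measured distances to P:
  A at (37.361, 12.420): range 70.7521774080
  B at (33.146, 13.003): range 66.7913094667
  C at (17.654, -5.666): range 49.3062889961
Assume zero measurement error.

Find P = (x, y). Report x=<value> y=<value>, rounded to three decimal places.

x=-31.600 y=-3.399

eq1: (x − 37.361)² + (y − 12.420)² = 70.7521774080²
eq2: (x − 33.146)² + (y − 13.003)² = 66.7913094667²
eq3: (x − 17.654)² + (y + 5.666)² = 49.3062889961²
eq3−eq2, eq3−eq1 (x²,y² cancel):
  30.984·x + 37.338·y = -1106.000833
  39.414·x + 36.172·y = -1368.427024
det = 30.984·36.172 − 37.338·39.414 = -350.886684
x = (-1106.000833·36.172 − 37.338·-1368.427024) / -350.886684 = -31.600134
y = (30.984·-1368.427024 − -1106.000833·39.414) / -350.886684 = -3.398744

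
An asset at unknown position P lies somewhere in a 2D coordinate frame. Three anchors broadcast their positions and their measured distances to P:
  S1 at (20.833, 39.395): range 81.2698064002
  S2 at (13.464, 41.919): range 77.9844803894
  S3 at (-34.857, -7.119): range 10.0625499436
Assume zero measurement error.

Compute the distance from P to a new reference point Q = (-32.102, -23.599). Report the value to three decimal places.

9.085

eq1: (x − 20.833)² + (y − 39.395)² = 81.2698064002²
eq2: (x − 13.464)² + (y − 41.919)² = 77.9844803894²
eq3: (x + 34.857)² + (y + 7.119)² = 10.0625499436²
eq1−eq2, eq1−eq3 (x²,y² cancel):
  -14.738·x + 5.048·y = 475.704194
  -111.380·x − 93.028·y = 5783.237217
det = -14.738·-93.028 − 5.048·-111.380 = 1933.292904
x = (475.704194·-93.028 − 5.048·5783.237217) / 1933.292904 = -37.990928
y = (-14.738·5783.237217 − 475.704194·-111.380) / 1933.292904 = -16.681082
|P − Q| = √((-37.990928 − -32.102)² + (-16.681082 − -23.599)²) = 9.084991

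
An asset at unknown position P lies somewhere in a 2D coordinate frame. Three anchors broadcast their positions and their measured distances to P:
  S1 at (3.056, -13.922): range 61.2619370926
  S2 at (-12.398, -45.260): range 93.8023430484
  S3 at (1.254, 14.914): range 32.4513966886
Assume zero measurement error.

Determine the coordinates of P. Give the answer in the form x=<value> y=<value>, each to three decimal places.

x=2.584 y=47.338

eq1: (x − 3.056)² + (y + 13.922)² = 61.2619370926²
eq2: (x + 12.398)² + (y + 45.260)² = 93.8023430484²
eq3: (x − 1.254)² + (y − 14.914)² = 32.4513966886²
eq2−eq1, eq2−eq3 (x²,y² cancel):
  30.908·x + 62.676·y = 3046.837841
  27.304·x + 120.348·y = 5767.608322
det = 30.908·120.348 − 62.676·27.304 = 2008.410480
x = (3046.837841·120.348 − 62.676·5767.608322) / 2008.410480 = 2.584243
y = (30.908·5767.608322 − 3046.837841·27.304) / 2008.410480 = 47.338121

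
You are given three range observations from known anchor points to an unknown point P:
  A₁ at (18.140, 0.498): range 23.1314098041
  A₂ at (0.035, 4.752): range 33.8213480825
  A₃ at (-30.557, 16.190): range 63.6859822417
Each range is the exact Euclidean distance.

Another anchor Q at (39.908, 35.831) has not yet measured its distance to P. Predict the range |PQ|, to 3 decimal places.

eq1: (x − 18.140)² + (y − 0.498)² = 23.1314098041²
eq2: (x − 0.035)² + (y − 4.752)² = 33.8213480825²
eq3: (x + 30.557)² + (y − 16.190)² = 63.6859822417²
eq3−eq1, eq3−eq2 (x²,y² cancel):
  97.394·x − 31.384·y = 2654.303470
  61.184·x − 22.876·y = 1738.757128
det = 97.394·-22.876 − -31.384·61.184 = -307.786488
x = (2654.303470·-22.876 − -31.384·1738.757128) / -307.786488 = 19.983634
y = (97.394·1738.757128 − 2654.303470·61.184) / -307.786488 = -22.559822
|P − Q| = √((19.983634 − 39.908)² + (-22.559822 − 35.831)²) = 61.696583

61.697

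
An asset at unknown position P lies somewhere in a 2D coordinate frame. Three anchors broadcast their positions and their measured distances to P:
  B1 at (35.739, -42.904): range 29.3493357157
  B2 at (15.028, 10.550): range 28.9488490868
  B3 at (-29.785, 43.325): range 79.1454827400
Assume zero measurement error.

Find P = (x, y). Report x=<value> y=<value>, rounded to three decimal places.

x=20.367 y=-17.902

eq1: (x − 35.739)² + (y + 42.904)² = 29.3493357157²
eq2: (x − 15.028)² + (y − 10.550)² = 28.9488490868²
eq3: (x + 29.785)² + (y − 43.325)² = 79.1454827400²
eq2−eq3, eq2−eq1 (x²,y² cancel):
  -89.626·x + 65.550·y = -2998.913009
  41.422·x − 106.908·y = 2757.538410
det = -89.626·-106.908 − 65.550·41.422 = 6866.524308
x = (-2998.913009·-106.908 − 65.550·2757.538410) / 6866.524308 = 20.367094
y = (-89.626·2757.538410 − -2998.913009·41.422) / 6866.524308 = -17.902240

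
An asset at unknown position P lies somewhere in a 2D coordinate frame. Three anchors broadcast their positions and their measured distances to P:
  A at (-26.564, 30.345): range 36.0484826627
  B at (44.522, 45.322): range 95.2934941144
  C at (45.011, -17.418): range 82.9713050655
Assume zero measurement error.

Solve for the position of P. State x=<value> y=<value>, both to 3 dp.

eq1: (x + 26.564)² + (y − 30.345)² = 36.0484826627²
eq2: (x − 44.522)² + (y − 45.322)² = 95.2934941144²
eq3: (x − 45.011)² + (y + 17.418)² = 82.9713050655²
eq3−eq2, eq3−eq1 (x²,y² cancel):
  -0.978·x + 125.480·y = -489.697233
  -143.150·x + 95.526·y = 4881.832638
det = -0.978·95.526 − 125.480·-143.150 = 17869.037572
x = (-489.697233·95.526 − 125.480·4881.832638) / 17869.037572 = -36.899087
y = (-0.978·4881.832638 − -489.697233·-143.150) / 17869.037572 = -4.190186

x=-36.899 y=-4.190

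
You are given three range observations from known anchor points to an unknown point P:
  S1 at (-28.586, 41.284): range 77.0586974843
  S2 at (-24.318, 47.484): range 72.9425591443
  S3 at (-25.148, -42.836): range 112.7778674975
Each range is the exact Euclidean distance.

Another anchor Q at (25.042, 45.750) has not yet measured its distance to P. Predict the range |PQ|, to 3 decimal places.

23.629

eq1: (x + 28.586)² + (y − 41.284)² = 77.0586974843²
eq2: (x + 24.318)² + (y − 47.484)² = 72.9425591443²
eq3: (x + 25.148)² + (y + 42.836)² = 112.7778674975²
eq3−eq2, eq3−eq1 (x²,y² cancel):
  1.660·x + 180.640·y = 7776.981043
  -6.876·x + 168.240·y = 6834.987791
det = 1.660·168.240 − 180.640·-6.876 = 1521.359040
x = (7776.981043·168.240 − 180.640·6834.987791) / 1521.359040 = 48.461339
y = (1.660·6834.987791 − 7776.981043·-6.876) / 1521.359040 = 42.607037
|P − Q| = √((48.461339 − 25.042)² + (42.607037 − 45.750)²) = 23.629296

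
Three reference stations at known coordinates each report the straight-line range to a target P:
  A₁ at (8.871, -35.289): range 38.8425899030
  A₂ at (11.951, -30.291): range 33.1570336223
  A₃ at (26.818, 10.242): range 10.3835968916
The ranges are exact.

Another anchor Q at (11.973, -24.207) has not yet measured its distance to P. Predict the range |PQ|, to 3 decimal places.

eq1: (x − 8.871)² + (y + 35.289)² = 38.8425899030²
eq2: (x − 11.951)² + (y + 30.291)² = 33.1570336223²
eq3: (x − 26.818)² + (y − 10.242)² = 10.3835968916²
eq1−eq2, eq1−eq3 (x²,y² cancel):
  6.160·x + 9.996·y = 145.720832
  35.894·x + 91.062·y = 901.023232
det = 6.160·91.062 − 9.996·35.894 = 202.145496
x = (145.720832·91.062 − 9.996·901.023232) / 202.145496 = 21.088781
y = (6.160·901.023232 − 145.720832·35.894) / 202.145496 = 1.582027
|P − Q| = √((21.088781 − 11.973)² + (1.582027 − -24.207)²) = 27.352721

27.353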